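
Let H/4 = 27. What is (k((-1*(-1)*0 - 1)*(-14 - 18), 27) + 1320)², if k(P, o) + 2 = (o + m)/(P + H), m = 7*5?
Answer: 8517628681/4900 ≈ 1.7383e+6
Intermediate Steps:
m = 35
H = 108 (H = 4*27 = 108)
k(P, o) = -2 + (35 + o)/(108 + P) (k(P, o) = -2 + (o + 35)/(P + 108) = -2 + (35 + o)/(108 + P))
(k((-1*(-1)*0 - 1)*(-14 - 18), 27) + 1320)² = ((-181 + 27 - 2*(-1*(-1)*0 - 1)*(-14 - 18))/(108 + (-1*(-1)*0 - 1)*(-14 - 18)) + 1320)² = ((-181 + 27 - 2*(1*0 - 1)*(-32))/(108 + (1*0 - 1)*(-32)) + 1320)² = ((-181 + 27 - 2*(0 - 1)*(-32))/(108 + (0 - 1)*(-32)) + 1320)² = ((-181 + 27 - (-2)*(-32))/(108 - 1*(-32)) + 1320)² = ((-181 + 27 - 2*32)/(108 + 32) + 1320)² = ((-181 + 27 - 64)/140 + 1320)² = ((1/140)*(-218) + 1320)² = (-109/70 + 1320)² = (92291/70)² = 8517628681/4900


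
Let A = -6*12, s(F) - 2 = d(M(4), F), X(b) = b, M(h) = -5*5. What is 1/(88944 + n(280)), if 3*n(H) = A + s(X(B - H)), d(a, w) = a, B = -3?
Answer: 3/266737 ≈ 1.1247e-5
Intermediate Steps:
M(h) = -25
s(F) = -23 (s(F) = 2 - 25 = -23)
A = -72
n(H) = -95/3 (n(H) = (-72 - 23)/3 = (⅓)*(-95) = -95/3)
1/(88944 + n(280)) = 1/(88944 - 95/3) = 1/(266737/3) = 3/266737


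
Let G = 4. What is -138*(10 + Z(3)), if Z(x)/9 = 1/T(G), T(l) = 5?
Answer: -8142/5 ≈ -1628.4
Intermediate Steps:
Z(x) = 9/5
-138*(10 + Z(3)) = -138*(10 + 9/5) = -138*59/5 = -8142/5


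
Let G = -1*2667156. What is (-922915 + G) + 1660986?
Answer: -1929085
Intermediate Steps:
G = -2667156
(-922915 + G) + 1660986 = (-922915 - 2667156) + 1660986 = -3590071 + 1660986 = -1929085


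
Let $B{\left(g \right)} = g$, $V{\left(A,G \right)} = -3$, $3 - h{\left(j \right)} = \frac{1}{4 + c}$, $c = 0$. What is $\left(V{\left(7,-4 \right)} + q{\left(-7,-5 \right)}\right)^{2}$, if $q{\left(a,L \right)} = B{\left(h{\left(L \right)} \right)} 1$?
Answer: $\frac{1}{16} \approx 0.0625$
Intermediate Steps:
$h{\left(j \right)} = \frac{11}{4}$ ($h{\left(j \right)} = 3 - \frac{1}{4 + 0} = 3 - \frac{1}{4} = \frac{11}{4}$)
$q{\left(a,L \right)} = \frac{11}{4}$ ($q{\left(a,L \right)} = \frac{11}{4} \cdot 1 = \frac{11}{4}$)
$\left(V{\left(7,-4 \right)} + q{\left(-7,-5 \right)}\right)^{2} = \left(-3 + \frac{11}{4}\right)^{2} = \left(- \frac{1}{4}\right)^{2} = \frac{1}{16}$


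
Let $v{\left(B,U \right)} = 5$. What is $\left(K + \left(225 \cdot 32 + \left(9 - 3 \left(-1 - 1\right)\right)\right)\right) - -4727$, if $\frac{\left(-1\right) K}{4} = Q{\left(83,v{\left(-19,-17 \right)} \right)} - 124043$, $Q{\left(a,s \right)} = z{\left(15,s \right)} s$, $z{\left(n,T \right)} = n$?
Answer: $507814$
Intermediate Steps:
$Q{\left(a,s \right)} = 15 s$
$K = 495872$ ($K = - 4 \left(15 \cdot 5 - 124043\right) = - 4 \left(75 - 124043\right) = \left(-4\right) \left(-123968\right) = 495872$)
$\left(K + \left(225 \cdot 32 + \left(9 - 3 \left(-1 - 1\right)\right)\right)\right) - -4727 = \left(495872 + \left(225 \cdot 32 + \left(9 - 3 \left(-1 - 1\right)\right)\right)\right) - -4727 = \left(495872 + \left(7200 + \left(9 - 3 \left(-1 - 1\right)\right)\right)\right) + \left(-89683 + 94410\right) = \left(495872 + \left(7200 + \left(9 - -6\right)\right)\right) + 4727 = \left(495872 + \left(7200 + \left(9 + 6\right)\right)\right) + 4727 = \left(495872 + \left(7200 + 15\right)\right) + 4727 = \left(495872 + 7215\right) + 4727 = 503087 + 4727 = 507814$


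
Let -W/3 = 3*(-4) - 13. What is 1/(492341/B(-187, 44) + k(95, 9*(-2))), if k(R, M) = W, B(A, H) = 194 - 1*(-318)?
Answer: 512/530741 ≈ 0.00096469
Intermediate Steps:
B(A, H) = 512 (B(A, H) = 194 + 318 = 512)
W = 75 (W = -3*(3*(-4) - 13) = -3*(-12 - 13) = -3*(-25) = 75)
k(R, M) = 75
1/(492341/B(-187, 44) + k(95, 9*(-2))) = 1/(492341/512 + 75) = 1/(530741/512) = 512/530741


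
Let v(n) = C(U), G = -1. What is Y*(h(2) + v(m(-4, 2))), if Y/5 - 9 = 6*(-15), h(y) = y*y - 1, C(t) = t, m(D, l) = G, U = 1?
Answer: -1620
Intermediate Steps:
m(D, l) = -1
h(y) = -1 + y² (h(y) = y² - 1 = -1 + y²)
v(n) = 1
Y = -405 (Y = 45 + 5*(6*(-15)) = 45 + 5*(-90) = 45 - 450 = -405)
Y*(h(2) + v(m(-4, 2))) = -405*((-1 + 2²) + 1) = -405*((-1 + 4) + 1) = -405*(3 + 1) = -405*4 = -1620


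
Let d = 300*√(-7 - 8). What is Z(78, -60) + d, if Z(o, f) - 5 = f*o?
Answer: -4675 + 300*I*√15 ≈ -4675.0 + 1161.9*I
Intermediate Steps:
Z(o, f) = 5 + f*o
d = 300*I*√15 (d = 300*√(-15) = 300*(I*√15) = 300*I*√15 ≈ 1161.9*I)
Z(78, -60) + d = (5 - 60*78) + 300*I*√15 = (5 - 4680) + 300*I*√15 = -4675 + 300*I*√15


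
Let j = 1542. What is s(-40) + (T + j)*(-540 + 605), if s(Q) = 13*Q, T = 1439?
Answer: 193245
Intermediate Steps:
s(-40) + (T + j)*(-540 + 605) = 13*(-40) + (1439 + 1542)*(-540 + 605) = -520 + 2981*65 = -520 + 193765 = 193245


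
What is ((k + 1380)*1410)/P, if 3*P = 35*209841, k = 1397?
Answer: 783114/489629 ≈ 1.5994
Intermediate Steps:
P = 2448145 (P = (35*209841)/3 = (1/3)*7344435 = 2448145)
((k + 1380)*1410)/P = ((1397 + 1380)*1410)/2448145 = (2777*1410)*(1/2448145) = 3915570*(1/2448145) = 783114/489629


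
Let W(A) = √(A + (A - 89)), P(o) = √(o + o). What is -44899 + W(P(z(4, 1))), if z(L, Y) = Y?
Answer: -44899 + I*√(89 - 2*√2) ≈ -44899.0 + 9.2829*I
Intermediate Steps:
P(o) = √2*√o (P(o) = √(2*o) = √2*√o)
W(A) = √(-89 + 2*A) (W(A) = √(A + (-89 + A)) = √(-89 + 2*A))
-44899 + W(P(z(4, 1))) = -44899 + √(-89 + 2*(√2*√1)) = -44899 + √(-89 + 2*(√2*1)) = -44899 + √(-89 + 2*√2)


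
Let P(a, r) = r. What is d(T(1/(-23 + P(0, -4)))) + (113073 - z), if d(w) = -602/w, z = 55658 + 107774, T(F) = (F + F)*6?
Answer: -98009/2 ≈ -49005.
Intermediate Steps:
T(F) = 12*F (T(F) = (2*F)*6 = 12*F)
z = 163432
d(T(1/(-23 + P(0, -4)))) + (113073 - z) = -602/(12/(-23 - 4)) + (113073 - 1*163432) = -602/(12/(-27)) + (113073 - 163432) = -602/(12*(-1/27)) - 50359 = -602/(-4/9) - 50359 = -602*(-9/4) - 50359 = 2709/2 - 50359 = -98009/2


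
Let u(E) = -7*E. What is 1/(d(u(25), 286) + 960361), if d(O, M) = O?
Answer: 1/960186 ≈ 1.0415e-6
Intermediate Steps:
1/(d(u(25), 286) + 960361) = 1/(-7*25 + 960361) = 1/(-175 + 960361) = 1/960186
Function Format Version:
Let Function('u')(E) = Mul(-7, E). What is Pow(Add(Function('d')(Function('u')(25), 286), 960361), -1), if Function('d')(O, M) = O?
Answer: Rational(1, 960186) ≈ 1.0415e-6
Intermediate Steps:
Pow(Add(Function('d')(Function('u')(25), 286), 960361), -1) = Pow(Add(Mul(-7, 25), 960361), -1) = Pow(Add(-175, 960361), -1) = Pow(960186, -1) = Rational(1, 960186)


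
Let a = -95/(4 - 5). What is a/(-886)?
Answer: -95/886 ≈ -0.10722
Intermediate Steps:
a = 95 (a = -95/(-1) = -95*(-1) = 95)
a/(-886) = 95/(-886) = 95*(-1/886) = -95/886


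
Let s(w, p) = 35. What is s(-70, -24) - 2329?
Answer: -2294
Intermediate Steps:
s(-70, -24) - 2329 = 35 - 2329 = -2294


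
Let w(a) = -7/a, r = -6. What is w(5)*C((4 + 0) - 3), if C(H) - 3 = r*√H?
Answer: 21/5 ≈ 4.2000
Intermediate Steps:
C(H) = 3 - 6*√H
w(5)*C((4 + 0) - 3) = (-7/5)*(3 - 6*√((4 + 0) - 3)) = (-7*⅕)*(3 - 6*√(4 - 3)) = -7*(3 - 6*√1)/5 = -7*(3 - 6*1)/5 = -7*(3 - 6)/5 = -7/5*(-3) = 21/5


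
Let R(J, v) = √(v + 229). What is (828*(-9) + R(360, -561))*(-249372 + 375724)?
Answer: -941575104 + 252704*I*√83 ≈ -9.4158e+8 + 2.3022e+6*I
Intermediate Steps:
R(J, v) = √(229 + v)
(828*(-9) + R(360, -561))*(-249372 + 375724) = (828*(-9) + √(229 - 561))*(-249372 + 375724) = (-7452 + √(-332))*126352 = (-7452 + 2*I*√83)*126352 = -941575104 + 252704*I*√83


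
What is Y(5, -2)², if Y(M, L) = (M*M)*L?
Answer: 2500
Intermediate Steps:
Y(M, L) = L*M² (Y(M, L) = M²*L = L*M²)
Y(5, -2)² = (-2*5²)² = (-2*25)² = (-50)² = 2500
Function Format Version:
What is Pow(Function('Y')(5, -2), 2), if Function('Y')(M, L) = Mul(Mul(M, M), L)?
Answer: 2500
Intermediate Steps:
Function('Y')(M, L) = Mul(L, Pow(M, 2)) (Function('Y')(M, L) = Mul(Pow(M, 2), L) = Mul(L, Pow(M, 2)))
Pow(Function('Y')(5, -2), 2) = Pow(Mul(-2, Pow(5, 2)), 2) = Pow(Mul(-2, 25), 2) = Pow(-50, 2) = 2500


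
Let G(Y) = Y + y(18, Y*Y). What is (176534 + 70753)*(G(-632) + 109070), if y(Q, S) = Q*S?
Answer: 1804717836090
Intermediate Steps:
G(Y) = Y + 18*Y² (G(Y) = Y + 18*(Y*Y) = Y + 18*Y²)
(176534 + 70753)*(G(-632) + 109070) = (176534 + 70753)*(-632*(1 + 18*(-632)) + 109070) = 247287*(-632*(1 - 11376) + 109070) = 247287*(-632*(-11375) + 109070) = 247287*(7189000 + 109070) = 247287*7298070 = 1804717836090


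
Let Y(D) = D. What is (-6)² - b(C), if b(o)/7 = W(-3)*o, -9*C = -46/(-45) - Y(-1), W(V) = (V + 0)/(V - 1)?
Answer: 20077/540 ≈ 37.180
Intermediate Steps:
W(V) = V/(-1 + V)
C = -91/405 (C = -(-46/(-45) - 1*(-1))/9 = -(-46*(-1/45) + 1)/9 = -(46/45 + 1)/9 = -⅑*91/45 = -91/405 ≈ -0.22469)
b(o) = 21*o/4 (b(o) = 7*((-3/(-1 - 3))*o) = 7*((-3/(-4))*o) = 7*((-3*(-¼))*o) = 7*(3*o/4) = 21*o/4)
(-6)² - b(C) = (-6)² - 21*(-91)/(4*405) = 36 - 1*(-637/540) = 36 + 637/540 = 20077/540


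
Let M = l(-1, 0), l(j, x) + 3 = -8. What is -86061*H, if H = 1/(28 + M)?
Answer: -86061/17 ≈ -5062.4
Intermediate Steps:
l(j, x) = -11 (l(j, x) = -3 - 8 = -11)
M = -11
H = 1/17 (H = 1/(28 - 11) = 1/17 ≈ 0.058824)
-86061*H = -86061*1/17 = -86061/17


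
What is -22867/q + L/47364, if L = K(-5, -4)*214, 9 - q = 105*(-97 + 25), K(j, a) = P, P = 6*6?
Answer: -85396751/29874843 ≈ -2.8585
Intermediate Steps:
P = 36
K(j, a) = 36
q = 7569 (q = 9 - 105*(-97 + 25) = 9 - 105*(-72) = 9 - 1*(-7560) = 9 + 7560 = 7569)
L = 7704 (L = 36*214 = 7704)
-22867/q + L/47364 = -22867/7569 + 7704/47364 = -22867*1/7569 + 7704*(1/47364) = -22867/7569 + 642/3947 = -85396751/29874843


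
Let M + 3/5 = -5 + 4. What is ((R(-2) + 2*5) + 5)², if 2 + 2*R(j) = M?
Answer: 4356/25 ≈ 174.24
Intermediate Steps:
M = -8/5 (M = -⅗ + (-5 + 4) = -⅗ - 1 = -8/5 ≈ -1.6000)
R(j) = -9/5 (R(j) = -1 + (½)*(-8/5) = -1 - ⅘ = -9/5)
((R(-2) + 2*5) + 5)² = ((-9/5 + 2*5) + 5)² = ((-9/5 + 10) + 5)² = (41/5 + 5)² = (66/5)² = 4356/25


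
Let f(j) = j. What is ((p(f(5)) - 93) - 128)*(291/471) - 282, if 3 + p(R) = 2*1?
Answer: -65808/157 ≈ -419.16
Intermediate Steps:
p(R) = -1 (p(R) = -3 + 2*1 = -3 + 2 = -1)
((p(f(5)) - 93) - 128)*(291/471) - 282 = ((-1 - 93) - 128)*(291/471) - 282 = (-94 - 128)*(291*(1/471)) - 282 = -222*97/157 - 282 = -21534/157 - 282 = -65808/157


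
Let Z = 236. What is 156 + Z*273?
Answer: 64584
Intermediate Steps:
156 + Z*273 = 156 + 236*273 = 156 + 64428 = 64584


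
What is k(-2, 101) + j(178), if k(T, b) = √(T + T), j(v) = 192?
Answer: 192 + 2*I ≈ 192.0 + 2.0*I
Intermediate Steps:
k(T, b) = √2*√T (k(T, b) = √(2*T) = √2*√T)
k(-2, 101) + j(178) = √2*√(-2) + 192 = √2*(I*√2) + 192 = 2*I + 192 = 192 + 2*I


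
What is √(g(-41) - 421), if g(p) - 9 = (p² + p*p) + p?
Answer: √2909 ≈ 53.935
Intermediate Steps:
g(p) = 9 + p + 2*p² (g(p) = 9 + ((p² + p*p) + p) = 9 + ((p² + p²) + p) = 9 + (2*p² + p) = 9 + (p + 2*p²) = 9 + p + 2*p²)
√(g(-41) - 421) = √((9 - 41 + 2*(-41)²) - 421) = √((9 - 41 + 2*1681) - 421) = √((9 - 41 + 3362) - 421) = √(3330 - 421) = √2909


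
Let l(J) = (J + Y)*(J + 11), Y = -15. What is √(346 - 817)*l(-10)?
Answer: -25*I*√471 ≈ -542.56*I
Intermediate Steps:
l(J) = (-15 + J)*(11 + J) (l(J) = (J - 15)*(J + 11) = (-15 + J)*(11 + J))
√(346 - 817)*l(-10) = √(346 - 817)*(-165 + (-10)² - 4*(-10)) = √(-471)*(-165 + 100 + 40) = (I*√471)*(-25) = -25*I*√471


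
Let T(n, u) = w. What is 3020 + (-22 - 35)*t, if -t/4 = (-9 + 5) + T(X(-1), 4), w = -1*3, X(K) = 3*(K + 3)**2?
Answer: 1424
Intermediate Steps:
X(K) = 3*(3 + K)**2
w = -3
T(n, u) = -3
t = 28 (t = -4*((-9 + 5) - 3) = -4*(-4 - 3) = -4*(-7) = 28)
3020 + (-22 - 35)*t = 3020 + (-22 - 35)*28 = 3020 - 57*28 = 3020 - 1596 = 1424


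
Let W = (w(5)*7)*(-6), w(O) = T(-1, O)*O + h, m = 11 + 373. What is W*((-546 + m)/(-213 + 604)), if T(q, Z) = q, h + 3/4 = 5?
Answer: -5103/391 ≈ -13.051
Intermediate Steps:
h = 17/4 (h = -¾ + 5 = 17/4 ≈ 4.2500)
m = 384
w(O) = 17/4 - O (w(O) = -O + 17/4 = 17/4 - O)
W = 63/2 (W = ((17/4 - 1*5)*7)*(-6) = ((17/4 - 5)*7)*(-6) = -¾*7*(-6) = -21/4*(-6) = 63/2 ≈ 31.500)
W*((-546 + m)/(-213 + 604)) = 63*((-546 + 384)/(-213 + 604))/2 = 63*(-162/391)/2 = 63*(-162*1/391)/2 = (63/2)*(-162/391) = -5103/391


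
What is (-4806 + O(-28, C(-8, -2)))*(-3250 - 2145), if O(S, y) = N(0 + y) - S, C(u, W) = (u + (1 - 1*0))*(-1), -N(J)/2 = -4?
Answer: 25734150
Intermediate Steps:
N(J) = 8 (N(J) = -2*(-4) = 8)
C(u, W) = -1 - u (C(u, W) = (u + (1 + 0))*(-1) = (u + 1)*(-1) = (1 + u)*(-1) = -1 - u)
O(S, y) = 8 - S
(-4806 + O(-28, C(-8, -2)))*(-3250 - 2145) = (-4806 + (8 - 1*(-28)))*(-3250 - 2145) = (-4806 + (8 + 28))*(-5395) = (-4806 + 36)*(-5395) = -4770*(-5395) = 25734150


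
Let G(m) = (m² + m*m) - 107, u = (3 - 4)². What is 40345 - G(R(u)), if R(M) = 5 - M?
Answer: 40420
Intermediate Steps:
u = 1 (u = (-1)² = 1)
G(m) = -107 + 2*m² (G(m) = (m² + m²) - 107 = 2*m² - 107 = -107 + 2*m²)
40345 - G(R(u)) = 40345 - (-107 + 2*(5 - 1*1)²) = 40345 - (-107 + 2*(5 - 1)²) = 40345 - (-107 + 2*4²) = 40345 - (-107 + 2*16) = 40345 - (-107 + 32) = 40345 - 1*(-75) = 40345 + 75 = 40420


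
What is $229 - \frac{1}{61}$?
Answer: $\frac{13968}{61} \approx 228.98$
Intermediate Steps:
$229 - \frac{1}{61} = \frac{13968}{61}$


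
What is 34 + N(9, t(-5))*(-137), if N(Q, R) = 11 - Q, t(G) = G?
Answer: -240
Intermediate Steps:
34 + N(9, t(-5))*(-137) = 34 + (11 - 1*9)*(-137) = 34 + (11 - 9)*(-137) = 34 + 2*(-137) = 34 - 274 = -240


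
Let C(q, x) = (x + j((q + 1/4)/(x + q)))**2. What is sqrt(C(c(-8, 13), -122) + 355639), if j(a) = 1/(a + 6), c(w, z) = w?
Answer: sqrt(3678449604443)/3151 ≈ 608.67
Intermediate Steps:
j(a) = 1/(6 + a)
C(q, x) = (x + 1/(6 + (1/4 + q)/(q + x)))**2 (C(q, x) = (x + 1/(6 + (q + 1/4)/(x + q)))**2 = (x + 1/(6 + (q + 1/4)/(q + x)))**2 = (x + 1/(6 + (1/4 + q)/(q + x)))**2)
sqrt(C(c(-8, 13), -122) + 355639) = sqrt((4*(-8) + 4*(-122) - 122*(1 + 24*(-122) + 28*(-8)))**2/(1 + 24*(-122) + 28*(-8))**2 + 355639) = sqrt((-32 - 488 - 122*(1 - 2928 - 224))**2/(1 - 2928 - 224)**2 + 355639) = sqrt((-32 - 488 - 122*(-3151))**2/(-3151)**2 + 355639) = sqrt((-32 - 488 + 384422)**2/9928801 + 355639) = sqrt((1/9928801)*383902**2 + 355639) = sqrt((1/9928801)*147380745604 + 355639) = sqrt(147380745604/9928801 + 355639) = sqrt(3678449604443/9928801) = sqrt(3678449604443)/3151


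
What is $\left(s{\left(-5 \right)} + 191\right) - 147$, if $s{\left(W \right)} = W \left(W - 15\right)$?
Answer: $144$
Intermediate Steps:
$s{\left(W \right)} = W \left(-15 + W\right)$
$\left(s{\left(-5 \right)} + 191\right) - 147 = \left(- 5 \left(-15 - 5\right) + 191\right) - 147 = \left(\left(-5\right) \left(-20\right) + 191\right) + \left(-159 + 12\right) = \left(100 + 191\right) - 147 = 291 - 147 = 144$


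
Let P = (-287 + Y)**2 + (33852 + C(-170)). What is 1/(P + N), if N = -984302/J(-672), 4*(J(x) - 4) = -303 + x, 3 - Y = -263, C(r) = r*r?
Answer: 959/64539295 ≈ 1.4859e-5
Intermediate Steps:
C(r) = r**2
Y = 266 (Y = 3 - 1*(-263) = 3 + 263 = 266)
J(x) = -287/4 + x/4 (J(x) = 4 + (-303 + x)/4 = 4 + (-303/4 + x/4) = -287/4 + x/4)
P = 63193 (P = (-287 + 266)**2 + (33852 + (-170)**2) = (-21)**2 + (33852 + 28900) = 441 + 62752 = 63193)
N = 3937208/959 (N = -984302/(-287/4 + (1/4)*(-672)) = -984302/(-287/4 - 168) = -984302/(-959/4) = -984302*(-4/959) = 3937208/959 ≈ 4105.5)
1/(P + N) = 1/(63193 + 3937208/959) = 1/(64539295/959) = 959/64539295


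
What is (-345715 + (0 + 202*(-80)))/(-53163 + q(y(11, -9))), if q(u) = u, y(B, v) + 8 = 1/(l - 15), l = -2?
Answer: 6151875/903908 ≈ 6.8059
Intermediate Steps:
y(B, v) = -137/17 (y(B, v) = -8 + 1/(-2 - 15) = -8 + 1/(-17) = -8 - 1/17 = -137/17)
(-345715 + (0 + 202*(-80)))/(-53163 + q(y(11, -9))) = (-345715 + (0 + 202*(-80)))/(-53163 - 137/17) = (-345715 + (0 - 16160))/(-903908/17) = (-345715 - 16160)*(-17/903908) = -361875*(-17/903908) = 6151875/903908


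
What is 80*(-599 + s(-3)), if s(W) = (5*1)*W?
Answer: -49120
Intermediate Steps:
s(W) = 5*W
80*(-599 + s(-3)) = 80*(-599 + 5*(-3)) = 80*(-599 - 15) = 80*(-614) = -49120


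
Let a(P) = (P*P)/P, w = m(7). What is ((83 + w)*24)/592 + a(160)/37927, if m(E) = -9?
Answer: 113941/37927 ≈ 3.0042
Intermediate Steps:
w = -9
a(P) = P (a(P) = P**2/P = P)
((83 + w)*24)/592 + a(160)/37927 = ((83 - 9)*24)/592 + 160/37927 = (74*24)*(1/592) + 160*(1/37927) = 1776*(1/592) + 160/37927 = 3 + 160/37927 = 113941/37927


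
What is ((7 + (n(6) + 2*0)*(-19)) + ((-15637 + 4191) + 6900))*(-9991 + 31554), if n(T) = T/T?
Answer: -98284154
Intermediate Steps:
n(T) = 1
((7 + (n(6) + 2*0)*(-19)) + ((-15637 + 4191) + 6900))*(-9991 + 31554) = ((7 + (1 + 2*0)*(-19)) + ((-15637 + 4191) + 6900))*(-9991 + 31554) = ((7 + (1 + 0)*(-19)) + (-11446 + 6900))*21563 = ((7 + 1*(-19)) - 4546)*21563 = ((7 - 19) - 4546)*21563 = (-12 - 4546)*21563 = -4558*21563 = -98284154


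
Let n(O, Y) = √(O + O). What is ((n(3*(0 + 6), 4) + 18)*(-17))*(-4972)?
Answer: 2028576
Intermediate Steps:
n(O, Y) = √2*√O (n(O, Y) = √(2*O) = √2*√O)
((n(3*(0 + 6), 4) + 18)*(-17))*(-4972) = ((√2*√(3*(0 + 6)) + 18)*(-17))*(-4972) = ((√2*√(3*6) + 18)*(-17))*(-4972) = ((√2*√18 + 18)*(-17))*(-4972) = ((√2*(3*√2) + 18)*(-17))*(-4972) = ((6 + 18)*(-17))*(-4972) = (24*(-17))*(-4972) = -408*(-4972) = 2028576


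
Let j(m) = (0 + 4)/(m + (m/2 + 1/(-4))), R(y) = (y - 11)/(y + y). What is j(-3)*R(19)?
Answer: -64/361 ≈ -0.17729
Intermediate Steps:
R(y) = (-11 + y)/(2*y) (R(y) = (-11 + y)/((2*y)) = (-11 + y)*(1/(2*y)) = (-11 + y)/(2*y))
j(m) = 4/(-¼ + 3*m/2) (j(m) = 4/(m + (m*(½) + 1*(-¼))) = 4/(m + (m/2 - ¼)) = 4/(m + (-¼ + m/2)) = 4/(-¼ + 3*m/2))
j(-3)*R(19) = (16/(-1 + 6*(-3)))*((½)*(-11 + 19)/19) = (16/(-1 - 18))*((½)*(1/19)*8) = (16/(-19))*(4/19) = (16*(-1/19))*(4/19) = -16/19*4/19 = -64/361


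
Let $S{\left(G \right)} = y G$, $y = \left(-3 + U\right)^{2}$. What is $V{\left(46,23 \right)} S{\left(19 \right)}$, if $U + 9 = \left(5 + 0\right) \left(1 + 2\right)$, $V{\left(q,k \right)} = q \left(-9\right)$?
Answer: $-70794$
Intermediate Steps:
$V{\left(q,k \right)} = - 9 q$
$U = 6$ ($U = -9 + \left(5 + 0\right) \left(1 + 2\right) = -9 + 5 \cdot 3 = -9 + 15 = 6$)
$y = 9$ ($y = \left(-3 + 6\right)^{2} = 3^{2} = 9$)
$S{\left(G \right)} = 9 G$
$V{\left(46,23 \right)} S{\left(19 \right)} = \left(-9\right) 46 \cdot 9 \cdot 19 = \left(-414\right) 171 = -70794$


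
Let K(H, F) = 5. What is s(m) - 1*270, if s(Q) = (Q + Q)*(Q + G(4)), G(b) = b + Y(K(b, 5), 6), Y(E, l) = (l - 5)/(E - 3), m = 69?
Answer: 9873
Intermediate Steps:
Y(E, l) = (-5 + l)/(-3 + E)
G(b) = ½ + b (G(b) = b + (-5 + 6)/(-3 + 5) = b + 1/2 = b + (½)*1 = b + ½ = ½ + b)
s(Q) = 2*Q*(9/2 + Q) (s(Q) = (Q + Q)*(Q + (½ + 4)) = (2*Q)*(Q + 9/2) = (2*Q)*(9/2 + Q) = 2*Q*(9/2 + Q))
s(m) - 1*270 = 69*(9 + 2*69) - 1*270 = 69*(9 + 138) - 270 = 69*147 - 270 = 10143 - 270 = 9873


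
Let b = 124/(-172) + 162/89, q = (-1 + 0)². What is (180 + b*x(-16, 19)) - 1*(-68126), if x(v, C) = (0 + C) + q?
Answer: 261491202/3827 ≈ 68328.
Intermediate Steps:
q = 1 (q = (-1)² = 1)
x(v, C) = 1 + C (x(v, C) = (0 + C) + 1 = C + 1 = 1 + C)
b = 4207/3827 (b = 124*(-1/172) + 162*(1/89) = -31/43 + 162/89 = 4207/3827 ≈ 1.0993)
(180 + b*x(-16, 19)) - 1*(-68126) = (180 + 4207*(1 + 19)/3827) - 1*(-68126) = (180 + (4207/3827)*20) + 68126 = (180 + 84140/3827) + 68126 = 773000/3827 + 68126 = 261491202/3827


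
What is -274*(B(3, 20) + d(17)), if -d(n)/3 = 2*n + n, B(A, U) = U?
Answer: 36442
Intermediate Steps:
d(n) = -9*n (d(n) = -3*(2*n + n) = -9*n)
-274*(B(3, 20) + d(17)) = -274*(20 - 9*17) = -274*(20 - 153) = -274*(-133) = 36442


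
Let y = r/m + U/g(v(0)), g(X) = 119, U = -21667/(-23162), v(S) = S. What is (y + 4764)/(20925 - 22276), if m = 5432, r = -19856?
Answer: -1272722918295/361201963066 ≈ -3.5236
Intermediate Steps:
U = 21667/23162 (U = -21667*(-1/23162) = 21667/23162 ≈ 0.93545)
y = -975195729/267358966 (y = -19856/5432 + (21667/23162)/119 = -19856*1/5432 + (21667/23162)*(1/119) = -2482/679 + 21667/2756278 = -975195729/267358966 ≈ -3.6475)
(y + 4764)/(20925 - 22276) = (-975195729/267358966 + 4764)/(20925 - 22276) = (1272722918295/267358966)/(-1351) = (1272722918295/267358966)*(-1/1351) = -1272722918295/361201963066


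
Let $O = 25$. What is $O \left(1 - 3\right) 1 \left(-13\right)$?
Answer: $650$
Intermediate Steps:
$O \left(1 - 3\right) 1 \left(-13\right) = 25 \left(1 - 3\right) 1 \left(-13\right) = 25 \left(\left(-2\right) 1\right) \left(-13\right) = 25 \left(-2\right) \left(-13\right) = \left(-50\right) \left(-13\right) = 650$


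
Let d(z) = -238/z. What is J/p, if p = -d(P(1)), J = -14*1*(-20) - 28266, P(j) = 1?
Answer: -1999/17 ≈ -117.59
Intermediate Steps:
J = -27986 (J = -14*(-20) - 28266 = 280 - 28266 = -27986)
p = 238 (p = -(-238)/1 = -(-238) = -1*(-238) = 238)
J/p = -27986/238 = -27986*1/238 = -1999/17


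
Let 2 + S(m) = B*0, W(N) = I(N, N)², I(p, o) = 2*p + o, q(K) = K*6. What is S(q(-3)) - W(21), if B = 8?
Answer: -3971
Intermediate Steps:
q(K) = 6*K
I(p, o) = o + 2*p
W(N) = 9*N² (W(N) = (N + 2*N)² = (3*N)² = 9*N²)
S(m) = -2 (S(m) = -2 + 8*0 = -2 + 0 = -2)
S(q(-3)) - W(21) = -2 - 9*21² = -2 - 9*441 = -2 - 1*3969 = -2 - 3969 = -3971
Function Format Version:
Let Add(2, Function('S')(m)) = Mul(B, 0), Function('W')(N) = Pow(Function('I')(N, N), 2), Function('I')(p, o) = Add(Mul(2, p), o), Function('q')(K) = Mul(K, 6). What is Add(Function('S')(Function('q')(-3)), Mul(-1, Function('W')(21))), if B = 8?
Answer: -3971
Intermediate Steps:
Function('q')(K) = Mul(6, K)
Function('I')(p, o) = Add(o, Mul(2, p))
Function('W')(N) = Mul(9, Pow(N, 2)) (Function('W')(N) = Pow(Add(N, Mul(2, N)), 2) = Pow(Mul(3, N), 2) = Mul(9, Pow(N, 2)))
Function('S')(m) = -2 (Function('S')(m) = Add(-2, Mul(8, 0)) = Add(-2, 0) = -2)
Add(Function('S')(Function('q')(-3)), Mul(-1, Function('W')(21))) = Add(-2, Mul(-1, Mul(9, Pow(21, 2)))) = Add(-2, Mul(-1, Mul(9, 441))) = Add(-2, Mul(-1, 3969)) = Add(-2, -3969) = -3971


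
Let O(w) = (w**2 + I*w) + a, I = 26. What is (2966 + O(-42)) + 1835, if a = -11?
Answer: 5462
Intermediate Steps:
O(w) = -11 + w**2 + 26*w (O(w) = (w**2 + 26*w) - 11 = -11 + w**2 + 26*w)
(2966 + O(-42)) + 1835 = (2966 + (-11 + (-42)**2 + 26*(-42))) + 1835 = (2966 + (-11 + 1764 - 1092)) + 1835 = (2966 + 661) + 1835 = 3627 + 1835 = 5462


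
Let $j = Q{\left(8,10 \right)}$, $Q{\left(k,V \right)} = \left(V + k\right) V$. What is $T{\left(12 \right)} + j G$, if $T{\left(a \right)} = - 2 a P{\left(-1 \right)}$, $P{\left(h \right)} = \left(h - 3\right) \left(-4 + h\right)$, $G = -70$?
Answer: $-13080$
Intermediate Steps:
$Q{\left(k,V \right)} = V \left(V + k\right)$
$P{\left(h \right)} = \left(-4 + h\right) \left(-3 + h\right)$ ($P{\left(h \right)} = \left(-3 + h\right) \left(-4 + h\right) = \left(-4 + h\right) \left(-3 + h\right)$)
$j = 180$ ($j = 10 \left(10 + 8\right) = 10 \cdot 18 = 180$)
$T{\left(a \right)} = - 40 a$ ($T{\left(a \right)} = - 2 a \left(12 + \left(-1\right)^{2} - -7\right) = - 2 a \left(12 + 1 + 7\right) = - 2 a 20 = - 40 a$)
$T{\left(12 \right)} + j G = \left(-40\right) 12 + 180 \left(-70\right) = -480 - 12600 = -13080$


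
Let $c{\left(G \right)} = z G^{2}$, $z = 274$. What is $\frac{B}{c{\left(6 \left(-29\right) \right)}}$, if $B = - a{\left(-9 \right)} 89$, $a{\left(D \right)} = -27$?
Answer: $\frac{267}{921736} \approx 0.00028967$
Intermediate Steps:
$B = 2403$ ($B = \left(-1\right) \left(-27\right) 89 = 27 \cdot 89 = 2403$)
$c{\left(G \right)} = 274 G^{2}$
$\frac{B}{c{\left(6 \left(-29\right) \right)}} = \frac{2403}{274 \left(6 \left(-29\right)\right)^{2}} = \frac{2403}{274 \left(-174\right)^{2}} = \frac{2403}{274 \cdot 30276} = \frac{2403}{8295624} = 2403 \cdot \frac{1}{8295624} = \frac{267}{921736}$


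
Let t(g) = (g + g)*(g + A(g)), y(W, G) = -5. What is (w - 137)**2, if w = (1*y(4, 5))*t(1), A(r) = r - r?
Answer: 21609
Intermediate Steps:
A(r) = 0
t(g) = 2*g**2 (t(g) = (g + g)*(g + 0) = (2*g)*g = 2*g**2)
w = -10 (w = (1*(-5))*(2*1**2) = -10 ≈ -10.000)
(w - 137)**2 = (-10 - 137)**2 = (-147)**2 = 21609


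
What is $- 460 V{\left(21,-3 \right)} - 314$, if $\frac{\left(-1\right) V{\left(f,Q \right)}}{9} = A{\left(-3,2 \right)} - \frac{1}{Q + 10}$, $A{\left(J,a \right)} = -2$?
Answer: $- \frac{64298}{7} \approx -9185.4$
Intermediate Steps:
$V{\left(f,Q \right)} = 18 + \frac{9}{10 + Q}$ ($V{\left(f,Q \right)} = - 9 \left(-2 - \frac{1}{Q + 10}\right) = - 9 \left(-2 - \frac{1}{10 + Q}\right) = 18 + \frac{9}{10 + Q}$)
$- 460 V{\left(21,-3 \right)} - 314 = - 460 \frac{9 \left(21 + 2 \left(-3\right)\right)}{10 - 3} - 314 = - 460 \frac{9 \left(21 - 6\right)}{7} - 314 = - 460 \cdot 9 \cdot \frac{1}{7} \cdot 15 - 314 = \left(-460\right) \frac{135}{7} - 314 = - \frac{62100}{7} - 314 = - \frac{64298}{7}$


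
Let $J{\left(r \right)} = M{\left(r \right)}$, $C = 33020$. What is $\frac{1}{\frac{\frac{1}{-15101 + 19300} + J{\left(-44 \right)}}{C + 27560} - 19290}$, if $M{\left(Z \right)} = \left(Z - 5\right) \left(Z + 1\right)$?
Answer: $- \frac{127187710}{2453446502253} \approx -5.184 \cdot 10^{-5}$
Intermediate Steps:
$M{\left(Z \right)} = \left(1 + Z\right) \left(-5 + Z\right)$ ($M{\left(Z \right)} = \left(-5 + Z\right) \left(1 + Z\right) = \left(1 + Z\right) \left(-5 + Z\right)$)
$J{\left(r \right)} = -5 + r^{2} - 4 r$
$\frac{1}{\frac{\frac{1}{-15101 + 19300} + J{\left(-44 \right)}}{C + 27560} - 19290} = \frac{1}{\frac{\frac{1}{-15101 + 19300} - \left(-171 - 1936\right)}{33020 + 27560} - 19290} = \frac{1}{\frac{\frac{1}{4199} + \left(-5 + 1936 + 176\right)}{60580} - 19290} = \frac{1}{\left(\frac{1}{4199} + 2107\right) \frac{1}{60580} - 19290} = \frac{1}{\frac{8847294}{4199} \cdot \frac{1}{60580} - 19290} = \frac{1}{\frac{4423647}{127187710} - 19290} = \frac{1}{- \frac{2453446502253}{127187710}} = - \frac{127187710}{2453446502253}$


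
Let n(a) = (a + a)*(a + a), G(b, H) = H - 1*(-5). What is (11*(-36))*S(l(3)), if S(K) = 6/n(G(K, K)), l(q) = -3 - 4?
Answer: -297/2 ≈ -148.50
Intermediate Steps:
l(q) = -7
G(b, H) = 5 + H (G(b, H) = H + 5 = 5 + H)
n(a) = 4*a**2 (n(a) = (2*a)*(2*a) = 4*a**2)
S(K) = 3/(2*(5 + K)**2) (S(K) = 6/((4*(5 + K)**2)) = 6*(1/(4*(5 + K)**2)) = 3/(2*(5 + K)**2))
(11*(-36))*S(l(3)) = (11*(-36))*(3/(2*(5 - 7)**2)) = -594/(-2)**2 = -594/4 = -396*3/8 = -297/2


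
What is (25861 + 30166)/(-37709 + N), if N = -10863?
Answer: -56027/48572 ≈ -1.1535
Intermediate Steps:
(25861 + 30166)/(-37709 + N) = (25861 + 30166)/(-37709 - 10863) = 56027/(-48572) = 56027*(-1/48572) = -56027/48572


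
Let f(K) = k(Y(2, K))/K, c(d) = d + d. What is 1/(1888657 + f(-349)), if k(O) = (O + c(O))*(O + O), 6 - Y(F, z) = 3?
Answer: 349/659141239 ≈ 5.2948e-7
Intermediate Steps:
c(d) = 2*d
Y(F, z) = 3 (Y(F, z) = 6 - 1*3 = 6 - 3 = 3)
k(O) = 6*O² (k(O) = (O + 2*O)*(O + O) = (3*O)*(2*O) = 6*O²)
f(K) = 54/K (f(K) = (6*3²)/K = (6*9)/K = 54/K)
1/(1888657 + f(-349)) = 1/(1888657 + 54/(-349)) = 1/(1888657 + 54*(-1/349)) = 1/(1888657 - 54/349) = 1/(659141239/349) = 349/659141239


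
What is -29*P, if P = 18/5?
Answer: -522/5 ≈ -104.40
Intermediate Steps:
P = 18/5 (P = 18*(⅕) = 18/5 ≈ 3.6000)
-29*P = -29*18/5 = -522/5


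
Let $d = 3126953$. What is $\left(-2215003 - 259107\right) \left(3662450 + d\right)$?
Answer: $-16797729856330$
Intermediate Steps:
$\left(-2215003 - 259107\right) \left(3662450 + d\right) = \left(-2215003 - 259107\right) \left(3662450 + 3126953\right) = \left(-2474110\right) 6789403 = -16797729856330$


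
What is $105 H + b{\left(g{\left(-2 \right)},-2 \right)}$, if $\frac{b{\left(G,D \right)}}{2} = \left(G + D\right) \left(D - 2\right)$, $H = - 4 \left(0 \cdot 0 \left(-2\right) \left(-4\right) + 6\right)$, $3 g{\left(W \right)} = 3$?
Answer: $-2512$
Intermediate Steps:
$g{\left(W \right)} = 1$ ($g{\left(W \right)} = \frac{1}{3} \cdot 3 = 1$)
$H = -24$ ($H = - 4 \left(0 \cdot 0 \left(-4\right) + 6\right) = - 4 \left(0 \cdot 0 + 6\right) = - 4 \left(0 + 6\right) = \left(-4\right) 6 = -24$)
$b{\left(G,D \right)} = 2 \left(-2 + D\right) \left(D + G\right)$ ($b{\left(G,D \right)} = 2 \left(G + D\right) \left(D - 2\right) = 2 \left(D + G\right) \left(-2 + D\right) = 2 \left(-2 + D\right) \left(D + G\right)$)
$105 H + b{\left(g{\left(-2 \right)},-2 \right)} = 105 \left(-24\right) + \left(\left(-4\right) \left(-2\right) - 4 + 2 \left(-2\right)^{2} + 2 \left(-2\right) 1\right) = -2520 + \left(8 - 4 + 2 \cdot 4 - 4\right) = -2520 + \left(8 - 4 + 8 - 4\right) = -2520 + 8 = -2512$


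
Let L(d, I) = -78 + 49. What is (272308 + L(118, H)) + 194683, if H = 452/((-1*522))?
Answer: 466962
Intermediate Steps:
H = -226/261 (H = 452/(-522) = 452*(-1/522) = -226/261 ≈ -0.86590)
L(d, I) = -29
(272308 + L(118, H)) + 194683 = (272308 - 29) + 194683 = 272279 + 194683 = 466962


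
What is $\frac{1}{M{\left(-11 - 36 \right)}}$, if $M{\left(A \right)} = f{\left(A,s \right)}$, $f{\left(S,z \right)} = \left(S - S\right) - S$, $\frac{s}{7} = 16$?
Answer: $\frac{1}{47} \approx 0.021277$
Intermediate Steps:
$s = 112$ ($s = 7 \cdot 16 = 112$)
$f{\left(S,z \right)} = - S$ ($f{\left(S,z \right)} = 0 - S = - S$)
$M{\left(A \right)} = - A$
$\frac{1}{M{\left(-11 - 36 \right)}} = \frac{1}{\left(-1\right) \left(-11 - 36\right)} = \frac{1}{\left(-1\right) \left(-47\right)} = \frac{1}{47}$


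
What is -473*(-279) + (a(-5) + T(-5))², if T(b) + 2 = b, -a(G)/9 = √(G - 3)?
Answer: 131368 + 252*I*√2 ≈ 1.3137e+5 + 356.38*I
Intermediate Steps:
a(G) = -9*√(-3 + G) (a(G) = -9*√(G - 3) = -9*√(-3 + G))
T(b) = -2 + b
-473*(-279) + (a(-5) + T(-5))² = -473*(-279) + (-9*√(-3 - 5) + (-2 - 5))² = 131967 + (-18*I*√2 - 7)² = 131967 + (-7 - 18*I*√2)²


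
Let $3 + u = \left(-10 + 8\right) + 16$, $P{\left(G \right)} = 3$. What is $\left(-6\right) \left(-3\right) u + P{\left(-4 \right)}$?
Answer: $201$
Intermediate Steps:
$u = 11$ ($u = -3 + \left(\left(-10 + 8\right) + 16\right) = -3 + \left(-2 + 16\right) = -3 + 14 = 11$)
$\left(-6\right) \left(-3\right) u + P{\left(-4 \right)} = \left(-6\right) \left(-3\right) 11 + 3 = 18 \cdot 11 + 3 = 198 + 3 = 201$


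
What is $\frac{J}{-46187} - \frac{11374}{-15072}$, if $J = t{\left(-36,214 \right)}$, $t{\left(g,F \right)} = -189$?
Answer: $\frac{264089773}{348065232} \approx 0.75874$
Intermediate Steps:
$J = -189$
$\frac{J}{-46187} - \frac{11374}{-15072} = - \frac{189}{-46187} - \frac{11374}{-15072} = \left(-189\right) \left(- \frac{1}{46187}\right) - - \frac{5687}{7536} = \frac{189}{46187} + \frac{5687}{7536} = \frac{264089773}{348065232}$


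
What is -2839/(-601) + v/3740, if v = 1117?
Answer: 11289177/2247740 ≈ 5.0225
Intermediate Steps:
-2839/(-601) + v/3740 = -2839/(-601) + 1117/3740 = -2839*(-1/601) + 1117*(1/3740) = 2839/601 + 1117/3740 = 11289177/2247740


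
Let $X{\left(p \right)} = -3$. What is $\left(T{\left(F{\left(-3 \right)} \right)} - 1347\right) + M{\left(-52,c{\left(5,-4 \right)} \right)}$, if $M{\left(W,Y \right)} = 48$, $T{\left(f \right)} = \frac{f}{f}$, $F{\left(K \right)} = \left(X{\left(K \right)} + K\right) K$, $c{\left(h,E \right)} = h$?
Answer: $-1298$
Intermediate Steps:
$F{\left(K \right)} = K \left(-3 + K\right)$ ($F{\left(K \right)} = \left(-3 + K\right) K = K \left(-3 + K\right)$)
$T{\left(f \right)} = 1$
$\left(T{\left(F{\left(-3 \right)} \right)} - 1347\right) + M{\left(-52,c{\left(5,-4 \right)} \right)} = \left(1 - 1347\right) + 48 = -1346 + 48 = -1298$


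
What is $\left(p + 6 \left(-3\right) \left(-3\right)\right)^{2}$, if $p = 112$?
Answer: $27556$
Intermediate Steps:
$\left(p + 6 \left(-3\right) \left(-3\right)\right)^{2} = \left(112 + 6 \left(-3\right) \left(-3\right)\right)^{2} = \left(112 - -54\right)^{2} = \left(112 + 54\right)^{2} = 166^{2} = 27556$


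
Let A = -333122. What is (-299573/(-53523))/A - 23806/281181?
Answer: -7448031683357/87953854879998 ≈ -0.084681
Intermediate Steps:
(-299573/(-53523))/A - 23806/281181 = -299573/(-53523)/(-333122) - 23806/281181 = -299573*(-1/53523)*(-1/333122) - 23806*1/281181 = (15767/2817)*(-1/333122) - 23806/281181 = -15767/938404674 - 23806/281181 = -7448031683357/87953854879998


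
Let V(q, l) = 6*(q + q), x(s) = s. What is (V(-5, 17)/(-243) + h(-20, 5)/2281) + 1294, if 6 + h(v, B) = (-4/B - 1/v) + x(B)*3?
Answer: 956508089/739044 ≈ 1294.3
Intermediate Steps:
h(v, B) = -6 - 1/v - 4/B + 3*B (h(v, B) = -6 + ((-4/B - 1/v) + B*3) = -6 + ((-1/v - 4/B) + 3*B) = -6 + (-1/v - 4/B + 3*B) = -6 - 1/v - 4/B + 3*B)
V(q, l) = 12*q (V(q, l) = 6*(2*q) = 12*q)
(V(-5, 17)/(-243) + h(-20, 5)/2281) + 1294 = ((12*(-5))/(-243) + (-6 - 1/(-20) - 4/5 + 3*5)/2281) + 1294 = (-60*(-1/243) + (-6 - 1*(-1/20) - 4*⅕ + 15)*(1/2281)) + 1294 = (20/81 + (-6 + 1/20 - ⅘ + 15)*(1/2281)) + 1294 = (20/81 + (33/4)*(1/2281)) + 1294 = (20/81 + 33/9124) + 1294 = 185153/739044 + 1294 = 956508089/739044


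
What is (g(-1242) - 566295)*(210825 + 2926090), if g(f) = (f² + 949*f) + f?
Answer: -638773138365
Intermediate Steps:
g(f) = f² + 950*f
(g(-1242) - 566295)*(210825 + 2926090) = (-1242*(950 - 1242) - 566295)*(210825 + 2926090) = (-1242*(-292) - 566295)*3136915 = (362664 - 566295)*3136915 = -203631*3136915 = -638773138365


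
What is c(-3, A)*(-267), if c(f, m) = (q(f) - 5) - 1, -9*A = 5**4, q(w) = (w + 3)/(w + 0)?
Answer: 1602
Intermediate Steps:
q(w) = (3 + w)/w
A = -625/9 (A = -1/9*5**4 = -1/9*625 = -625/9 ≈ -69.444)
c(f, m) = -6 + (3 + f)/f (c(f, m) = ((3 + f)/f - 5) - 1 = (-5 + (3 + f)/f) - 1 = -6 + (3 + f)/f)
c(-3, A)*(-267) = (-5 + 3/(-3))*(-267) = (-5 + 3*(-1/3))*(-267) = (-5 - 1)*(-267) = -6*(-267) = 1602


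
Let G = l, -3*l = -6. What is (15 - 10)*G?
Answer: 10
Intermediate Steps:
l = 2 (l = -1/3*(-6) = 2)
G = 2
(15 - 10)*G = (15 - 10)*2 = 5*2 = 10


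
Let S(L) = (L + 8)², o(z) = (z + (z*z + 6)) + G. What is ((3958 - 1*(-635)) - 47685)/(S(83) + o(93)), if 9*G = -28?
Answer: -387828/153233 ≈ -2.5310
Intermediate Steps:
G = -28/9 (G = (⅑)*(-28) = -28/9 ≈ -3.1111)
o(z) = 26/9 + z + z² (o(z) = (z + (z*z + 6)) - 28/9 = (z + (z² + 6)) - 28/9 = (z + (6 + z²)) - 28/9 = (6 + z + z²) - 28/9 = 26/9 + z + z²)
S(L) = (8 + L)²
((3958 - 1*(-635)) - 47685)/(S(83) + o(93)) = ((3958 - 1*(-635)) - 47685)/((8 + 83)² + (26/9 + 93 + 93²)) = ((3958 + 635) - 47685)/(91² + (26/9 + 93 + 8649)) = (4593 - 47685)/(8281 + 78704/9) = -43092/153233/9 = -43092*9/153233 = -387828/153233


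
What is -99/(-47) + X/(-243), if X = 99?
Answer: 2156/1269 ≈ 1.6990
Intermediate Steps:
-99/(-47) + X/(-243) = -99/(-47) + 99/(-243) = -99*(-1/47) + 99*(-1/243) = 99/47 - 11/27 = 2156/1269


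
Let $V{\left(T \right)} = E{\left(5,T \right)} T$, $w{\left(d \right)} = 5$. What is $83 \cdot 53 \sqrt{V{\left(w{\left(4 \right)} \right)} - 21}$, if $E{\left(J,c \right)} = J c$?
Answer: $8798 \sqrt{26} \approx 44861.0$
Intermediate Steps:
$V{\left(T \right)} = 5 T^{2}$ ($V{\left(T \right)} = 5 T T = 5 T^{2}$)
$83 \cdot 53 \sqrt{V{\left(w{\left(4 \right)} \right)} - 21} = 83 \cdot 53 \sqrt{5 \cdot 5^{2} - 21} = 4399 \sqrt{5 \cdot 25 - 21} = 4399 \sqrt{125 - 21} = 4399 \sqrt{104} = 4399 \cdot 2 \sqrt{26} = 8798 \sqrt{26}$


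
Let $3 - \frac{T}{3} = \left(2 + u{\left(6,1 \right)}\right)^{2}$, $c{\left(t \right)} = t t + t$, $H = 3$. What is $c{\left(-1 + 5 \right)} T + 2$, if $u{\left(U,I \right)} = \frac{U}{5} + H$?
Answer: $- \frac{10622}{5} \approx -2124.4$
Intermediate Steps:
$u{\left(U,I \right)} = 3 + \frac{U}{5}$ ($u{\left(U,I \right)} = \frac{U}{5} + 3 = 3 + \frac{U}{5}$)
$c{\left(t \right)} = t + t^{2}$ ($c{\left(t \right)} = t^{2} + t = t + t^{2}$)
$T = - \frac{2658}{25}$ ($T = 9 - 3 \left(2 + \left(3 + \frac{1}{5} \cdot 6\right)\right)^{2} = 9 - 3 \left(2 + \left(3 + \frac{6}{5}\right)\right)^{2} = 9 - 3 \left(2 + \frac{21}{5}\right)^{2} = 9 - 3 \left(\frac{31}{5}\right)^{2} = 9 - \frac{2883}{25} = - \frac{2658}{25} \approx -106.32$)
$c{\left(-1 + 5 \right)} T + 2 = \left(-1 + 5\right) \left(1 + \left(-1 + 5\right)\right) \left(- \frac{2658}{25}\right) + 2 = 4 \left(1 + 4\right) \left(- \frac{2658}{25}\right) + 2 = 4 \cdot 5 \left(- \frac{2658}{25}\right) + 2 = 20 \left(- \frac{2658}{25}\right) + 2 = - \frac{10632}{5} + 2 = - \frac{10622}{5}$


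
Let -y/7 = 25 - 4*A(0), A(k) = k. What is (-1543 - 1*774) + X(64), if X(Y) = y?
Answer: -2492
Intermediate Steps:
y = -175 (y = -7*(25 - 4*0) = -7*(25 - 1*0) = -7*(25 + 0) = -7*25 = -175)
X(Y) = -175
(-1543 - 1*774) + X(64) = (-1543 - 1*774) - 175 = (-1543 - 774) - 175 = -2317 - 175 = -2492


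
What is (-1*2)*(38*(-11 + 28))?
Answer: -1292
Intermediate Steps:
(-1*2)*(38*(-11 + 28)) = -76*17 = -2*646 = -1292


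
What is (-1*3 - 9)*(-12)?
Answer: 144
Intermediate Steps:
(-1*3 - 9)*(-12) = (-3 - 9)*(-12) = -12*(-12) = 144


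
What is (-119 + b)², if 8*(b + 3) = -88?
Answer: 17689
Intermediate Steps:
b = -14 (b = -3 + (⅛)*(-88) = -3 - 11 = -14)
(-119 + b)² = (-119 - 14)² = (-133)² = 17689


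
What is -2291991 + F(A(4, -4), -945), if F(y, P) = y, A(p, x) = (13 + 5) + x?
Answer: -2291977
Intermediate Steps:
A(p, x) = 18 + x
-2291991 + F(A(4, -4), -945) = -2291991 + (18 - 4) = -2291991 + 14 = -2291977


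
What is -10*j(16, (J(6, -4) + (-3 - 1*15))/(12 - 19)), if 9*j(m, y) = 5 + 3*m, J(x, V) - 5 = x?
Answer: -530/9 ≈ -58.889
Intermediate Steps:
J(x, V) = 5 + x
j(m, y) = 5/9 + m/3 (j(m, y) = (5 + 3*m)/9 = 5/9 + m/3)
-10*j(16, (J(6, -4) + (-3 - 1*15))/(12 - 19)) = -10*(5/9 + (⅓)*16) = -10*(5/9 + 16/3) = -10*53/9 = -530/9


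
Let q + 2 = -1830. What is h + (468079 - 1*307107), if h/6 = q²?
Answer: 20298316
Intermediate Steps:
q = -1832 (q = -2 - 1830 = -1832)
h = 20137344 (h = 6*(-1832)² = 6*3356224 = 20137344)
h + (468079 - 1*307107) = 20137344 + (468079 - 1*307107) = 20137344 + (468079 - 307107) = 20137344 + 160972 = 20298316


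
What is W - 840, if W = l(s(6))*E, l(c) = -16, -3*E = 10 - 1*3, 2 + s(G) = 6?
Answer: -2408/3 ≈ -802.67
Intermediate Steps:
s(G) = 4 (s(G) = -2 + 6 = 4)
E = -7/3 (E = -(10 - 1*3)/3 = -(10 - 3)/3 = -1/3*7 = -7/3 ≈ -2.3333)
W = 112/3 (W = -16*(-7/3) = 112/3 ≈ 37.333)
W - 840 = 112/3 - 840 = -2408/3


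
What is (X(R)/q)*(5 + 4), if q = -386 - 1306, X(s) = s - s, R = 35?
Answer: 0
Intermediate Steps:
X(s) = 0
q = -1692
(X(R)/q)*(5 + 4) = (0/(-1692))*(5 + 4) = (0*(-1/1692))*9 = 0*9 = 0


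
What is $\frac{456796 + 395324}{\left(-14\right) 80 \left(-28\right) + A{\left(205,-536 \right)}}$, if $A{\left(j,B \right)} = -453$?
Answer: $\frac{852120}{30907} \approx 27.57$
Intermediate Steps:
$\frac{456796 + 395324}{\left(-14\right) 80 \left(-28\right) + A{\left(205,-536 \right)}} = \frac{456796 + 395324}{\left(-14\right) 80 \left(-28\right) - 453} = \frac{852120}{\left(-1120\right) \left(-28\right) - 453} = \frac{852120}{31360 - 453} = \frac{852120}{30907}$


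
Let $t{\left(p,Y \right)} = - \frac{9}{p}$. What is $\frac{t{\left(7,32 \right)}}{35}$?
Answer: $- \frac{9}{245} \approx -0.036735$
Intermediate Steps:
$\frac{t{\left(7,32 \right)}}{35} = \frac{\left(-9\right) \frac{1}{7}}{35} = \left(-9\right) \frac{1}{7} \cdot \frac{1}{35} = \left(- \frac{9}{7}\right) \frac{1}{35} = - \frac{9}{245}$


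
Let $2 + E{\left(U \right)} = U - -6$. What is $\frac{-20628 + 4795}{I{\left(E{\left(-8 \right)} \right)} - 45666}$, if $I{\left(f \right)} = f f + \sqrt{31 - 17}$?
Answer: $\frac{361388225}{1041961243} + \frac{15833 \sqrt{14}}{2083922486} \approx 0.34686$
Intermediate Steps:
$E{\left(U \right)} = 4 + U$ ($E{\left(U \right)} = -2 + \left(U - -6\right) = -2 + \left(U + 6\right) = -2 + \left(6 + U\right) = 4 + U$)
$I{\left(f \right)} = \sqrt{14} + f^{2}$ ($I{\left(f \right)} = f^{2} + \sqrt{14} = \sqrt{14} + f^{2}$)
$\frac{-20628 + 4795}{I{\left(E{\left(-8 \right)} \right)} - 45666} = \frac{-20628 + 4795}{\left(\sqrt{14} + \left(4 - 8\right)^{2}\right) - 45666} = - \frac{15833}{\left(\sqrt{14} + \left(-4\right)^{2}\right) - 45666} = - \frac{15833}{\left(\sqrt{14} + 16\right) - 45666} = - \frac{15833}{\left(16 + \sqrt{14}\right) - 45666} = - \frac{15833}{-45650 + \sqrt{14}}$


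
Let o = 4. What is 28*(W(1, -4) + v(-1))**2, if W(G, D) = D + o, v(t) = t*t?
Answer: 28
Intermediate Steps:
v(t) = t**2
W(G, D) = 4 + D (W(G, D) = D + 4 = 4 + D)
28*(W(1, -4) + v(-1))**2 = 28*((4 - 4) + (-1)**2)**2 = 28*(0 + 1)**2 = 28*1**2 = 28*1 = 28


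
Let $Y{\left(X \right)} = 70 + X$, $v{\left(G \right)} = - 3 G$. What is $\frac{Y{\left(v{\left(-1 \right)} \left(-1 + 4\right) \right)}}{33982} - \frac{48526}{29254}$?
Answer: $- \frac{823349733}{497054714} \approx -1.6565$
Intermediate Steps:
$\frac{Y{\left(v{\left(-1 \right)} \left(-1 + 4\right) \right)}}{33982} - \frac{48526}{29254} = \frac{70 + \left(-3\right) \left(-1\right) \left(-1 + 4\right)}{33982} - \frac{48526}{29254} = \left(70 + 3 \cdot 3\right) \frac{1}{33982} - \frac{24263}{14627} = \left(70 + 9\right) \frac{1}{33982} - \frac{24263}{14627} = 79 \cdot \frac{1}{33982} - \frac{24263}{14627} = \frac{79}{33982} - \frac{24263}{14627} = - \frac{823349733}{497054714}$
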